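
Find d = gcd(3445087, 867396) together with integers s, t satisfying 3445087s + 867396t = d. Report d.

Apply Euclid's algorithm to 3445087 and 867396:
3445087 = 3·867396 + 842899
867396 = 1·842899 + 24497
842899 = 34·24497 + 10001
24497 = 2·10001 + 4495
10001 = 2·4495 + 1011
4495 = 4·1011 + 451
1011 = 2·451 + 109
451 = 4·109 + 15
109 = 7·15 + 4
15 = 3·4 + 3
4 = 1·3 + 1
3 = 3·1 + 0
gcd(3445087, 867396) = 1.
Back-substituting:
1 = 4 − 3
1 = −15 + 4·4
1 = 4·109 − 29·15
1 = −29·451 + 120·109
1 = 120·1011 − 269·451
1 = −269·4495 + 1196·1011
1 = 1196·10001 − 2661·4495
1 = −2661·24497 + 6518·10001
1 = 6518·842899 − 224273·24497
1 = −224273·867396 + 230791·842899
1 = 230791·3445087 − 916646·867396
So 1 = (230791)·3445087 + (-916646)·867396.

1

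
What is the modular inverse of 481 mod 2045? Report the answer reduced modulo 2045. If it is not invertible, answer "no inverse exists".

Run Euclid on (2045, 481):
2045 = 4·481 + 121
481 = 3·121 + 118
121 = 1·118 + 3
118 = 39·3 + 1
3 = 3·1 + 0
The gcd is 1. Working backward:
1 = 118 − 39·3
1 = −39·121 + 40·118
1 = 40·481 − 159·121
1 = −159·2045 + 676·481
So 481·676 ≡ 1 (mod 2045).

676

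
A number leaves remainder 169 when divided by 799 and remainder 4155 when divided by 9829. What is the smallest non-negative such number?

Write x = 169 + 799·k. Then 799·k ≡ 4155 − 169 ≡ 3986 (mod 9829).
Need 799⁻¹ mod 9829. Extended Euclid on (9829, 799):
9829 = 12·799 + 241
799 = 3·241 + 76
241 = 3·76 + 13
76 = 5·13 + 11
13 = 1·11 + 2
11 = 5·2 + 1
2 = 2·1 + 0
Back-substitute:
1 = 11 − 5·2
1 = −5·13 + 6·11
1 = 6·76 − 35·13
1 = −35·241 + 111·76
1 = 111·799 − 368·241
1 = −368·9829 + 4527·799
799⁻¹ ≡ 4527 (mod 9829), so k ≡ 4527·3986 ≡ 8407 (mod 9829).
x = 169 + 799·8407 = 6717362.

6717362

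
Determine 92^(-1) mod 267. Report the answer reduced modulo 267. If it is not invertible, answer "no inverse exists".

Extended Euclidean algorithm:
267 = 2×92 + 83
92 = 1×83 + 9
83 = 9×9 + 2
9 = 4×2 + 1
2 = 2×1 + 0
gcd = 1, so the inverse exists. Back-substitute:
1 = 9 − 4·2
1 = −4·83 + 37·9
1 = 37·92 − 41·83
1 = −41·267 + 119·92
So 92·119 ≡ 1 (mod 267).

119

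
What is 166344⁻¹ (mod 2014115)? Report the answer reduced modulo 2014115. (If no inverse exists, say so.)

647894

gcd(2014115, 166344) by repeated division:
2014115 = 12·166344 + 17987
166344 = 9·17987 + 4461
17987 = 4·4461 + 143
4461 = 31·143 + 28
143 = 5·28 + 3
28 = 9·3 + 1
3 = 3·1 + 0
gcd = 1, so the inverse exists. Back-substitute:
1 = 28 − 9·3
1 = −9·143 + 46·28
1 = 46·4461 − 1435·143
1 = −1435·17987 + 5786·4461
1 = 5786·166344 − 53509·17987
1 = −53509·2014115 + 647894·166344
So 166344·647894 ≡ 1 (mod 2014115).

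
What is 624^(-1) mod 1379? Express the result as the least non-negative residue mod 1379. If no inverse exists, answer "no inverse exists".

400

gcd(1379, 624) by repeated division:
1379 = 2×624 + 131
624 = 4×131 + 100
131 = 1×100 + 31
100 = 3×31 + 7
31 = 4×7 + 3
7 = 2×3 + 1
3 = 3×1 + 0
Since gcd(624, 1379) = 1, back-substitute to write 1 as a combination:
1 = 7 − 2·3
1 = −2·31 + 9·7
1 = 9·100 − 29·31
1 = −29·131 + 38·100
1 = 38·624 − 181·131
1 = −181·1379 + 400·624
So 624·400 ≡ 1 (mod 1379).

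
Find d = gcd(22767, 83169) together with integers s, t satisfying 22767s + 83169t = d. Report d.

Repeated division:
83169 = 3*22767 + 14868
22767 = 1*14868 + 7899
14868 = 1*7899 + 6969
7899 = 1*6969 + 930
6969 = 7*930 + 459
930 = 2*459 + 12
459 = 38*12 + 3
12 = 4*3 + 0
gcd(22767, 83169) = 3.
Working backward:
3 = 459 − 38·12
3 = −38·930 + 77·459
3 = 77·6969 − 577·930
3 = −577·7899 + 654·6969
3 = 654·14868 − 1231·7899
3 = −1231·22767 + 1885·14868
3 = 1885·83169 − 6886·22767
So 3 = (1885)·83169 + (-6886)·22767.

3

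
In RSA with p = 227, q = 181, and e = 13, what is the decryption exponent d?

φ(n) = (p−1)(q−1) = 226·180 = 40680.
Need d with 13·d ≡ 1 (mod 40680). Apply the extended Euclidean algorithm:
40680 = 3129*13 + 3
13 = 4*3 + 1
3 = 3*1 + 0
Back-substitute:
1 = 13 − 4·3
1 = −4·40680 + 12517·13
So 13·12517 ≡ 1 (mod 40680), hence d = 12517.

12517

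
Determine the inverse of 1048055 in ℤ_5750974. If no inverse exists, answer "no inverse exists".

4453731

Run Euclid on (5750974, 1048055):
5750974 = 5×1048055 + 510699
1048055 = 2×510699 + 26657
510699 = 19×26657 + 4216
26657 = 6×4216 + 1361
4216 = 3×1361 + 133
1361 = 10×133 + 31
133 = 4×31 + 9
31 = 3×9 + 4
9 = 2×4 + 1
4 = 4×1 + 0
gcd = 1, so the inverse exists. Back-substitute:
1 = 9 − 2·4
1 = −2·31 + 7·9
1 = 7·133 − 30·31
1 = −30·1361 + 307·133
1 = 307·4216 − 951·1361
1 = −951·26657 + 6013·4216
1 = 6013·510699 − 115198·26657
1 = −115198·1048055 + 236409·510699
1 = 236409·5750974 − 1297243·1048055
Hence 1048055⁻¹ ≡ -1297243 ≡ 4453731 (mod 5750974).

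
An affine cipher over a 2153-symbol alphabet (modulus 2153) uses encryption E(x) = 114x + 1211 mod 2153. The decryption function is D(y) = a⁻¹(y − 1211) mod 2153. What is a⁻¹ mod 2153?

Run Euclid on (2153, 114):
2153 = 18*114 + 101
114 = 1*101 + 13
101 = 7*13 + 10
13 = 1*10 + 3
10 = 3*3 + 1
3 = 3*1 + 0
gcd = 1, so the inverse exists. Back-substitute:
1 = 10 − 3·3
1 = −3·13 + 4·10
1 = 4·101 − 31·13
1 = −31·114 + 35·101
1 = 35·2153 − 661·114
Hence 114⁻¹ ≡ -661 ≡ 1492 (mod 2153).

1492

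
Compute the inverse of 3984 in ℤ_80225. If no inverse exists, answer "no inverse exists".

Apply the Euclidean algorithm to 80225 and 3984:
80225 = 20·3984 + 545
3984 = 7·545 + 169
545 = 3·169 + 38
169 = 4·38 + 17
38 = 2·17 + 4
17 = 4·4 + 1
4 = 4·1 + 0
The gcd is 1. Working backward:
1 = 17 − 4·4
1 = −4·38 + 9·17
1 = 9·169 − 40·38
1 = −40·545 + 129·169
1 = 129·3984 − 943·545
1 = −943·80225 + 18989·3984
So 3984·18989 ≡ 1 (mod 80225).

18989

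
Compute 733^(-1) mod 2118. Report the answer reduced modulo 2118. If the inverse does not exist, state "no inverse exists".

523

Apply the Euclidean algorithm to 2118 and 733:
2118 = 2·733 + 652
733 = 1·652 + 81
652 = 8·81 + 4
81 = 20·4 + 1
4 = 4·1 + 0
gcd = 1, so the inverse exists. Back-substitute:
1 = 81 − 20·4
1 = −20·652 + 161·81
1 = 161·733 − 181·652
1 = −181·2118 + 523·733
So 733·523 ≡ 1 (mod 2118).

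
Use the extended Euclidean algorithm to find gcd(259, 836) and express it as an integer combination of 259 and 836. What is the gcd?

1

Euclidean algorithm:
836 = 3*259 + 59
259 = 4*59 + 23
59 = 2*23 + 13
23 = 1*13 + 10
13 = 1*10 + 3
10 = 3*3 + 1
3 = 3*1 + 0
gcd(259, 836) = 1.
Back-substituting:
1 = 10 − 3·3
1 = −3·13 + 4·10
1 = 4·23 − 7·13
1 = −7·59 + 18·23
1 = 18·259 − 79·59
1 = −79·836 + 255·259
So 1 = (-79)·836 + (255)·259.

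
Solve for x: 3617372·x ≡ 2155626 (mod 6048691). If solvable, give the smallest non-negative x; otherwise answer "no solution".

First find gcd(3617372, 6048691):
6048691 = 1*3617372 + 2431319
3617372 = 1*2431319 + 1186053
2431319 = 2*1186053 + 59213
1186053 = 20*59213 + 1793
59213 = 33*1793 + 44
1793 = 40*44 + 33
44 = 1*33 + 11
33 = 3*11 + 0
gcd = 11 and 11 | 2155626, so solutions exist. Divide through by 11: 328852x ≡ 195966 (mod 549881).
Now find 328852⁻¹ mod 549881:
549881 = 1·328852 + 221029
328852 = 1·221029 + 107823
221029 = 2·107823 + 5383
107823 = 20·5383 + 163
5383 = 33·163 + 4
163 = 40·4 + 3
4 = 1·3 + 1
3 = 3·1 + 0
Back-substitute:
1 = 4 − 3
1 = −163 + 41·4
1 = 41·5383 − 1354·163
1 = −1354·107823 + 27121·5383
1 = 27121·221029 − 55596·107823
1 = −55596·328852 + 82717·221029
1 = 82717·549881 − 138313·328852
So 328852·(-138313) ≡ 1 (mod 549881), i.e. 328852⁻¹ ≡ 411568.
Then x ≡ 411568·195966 ≡ 88894 (mod 549881); the smallest non-negative solution is x = 88894.

88894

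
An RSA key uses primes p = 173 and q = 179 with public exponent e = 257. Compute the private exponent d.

φ(n) = (p−1)(q−1) = 172·178 = 30616.
Need d with 257·d ≡ 1 (mod 30616). Apply the extended Euclidean algorithm:
30616 = 119×257 + 33
257 = 7×33 + 26
33 = 1×26 + 7
26 = 3×7 + 5
7 = 1×5 + 2
5 = 2×2 + 1
2 = 2×1 + 0
Back-substitute:
1 = 5 − 2·2
1 = −2·7 + 3·5
1 = 3·26 − 11·7
1 = −11·33 + 14·26
1 = 14·257 − 109·33
1 = −109·30616 + 12985·257
So 257·12985 ≡ 1 (mod 30616), hence d = 12985.

12985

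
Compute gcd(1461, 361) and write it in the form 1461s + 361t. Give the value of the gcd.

Apply Euclid's algorithm to 1461 and 361:
1461 = 4·361 + 17
361 = 21·17 + 4
17 = 4·4 + 1
4 = 4·1 + 0
gcd(1461, 361) = 1.
Working backward:
1 = 17 − 4·4
1 = −4·361 + 85·17
1 = 85·1461 − 344·361
So 1 = (85)·1461 + (-344)·361.

1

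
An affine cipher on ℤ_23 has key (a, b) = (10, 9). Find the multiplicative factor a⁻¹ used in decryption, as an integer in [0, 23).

Run Euclid on (23, 10):
23 = 2*10 + 3
10 = 3*3 + 1
3 = 3*1 + 0
Since gcd(10, 23) = 1, back-substitute to write 1 as a combination:
1 = 10 − 3·3
1 = −3·23 + 7·10
So 10·7 ≡ 1 (mod 23).

7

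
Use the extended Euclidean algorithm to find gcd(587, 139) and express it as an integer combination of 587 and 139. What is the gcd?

Repeated division:
587 = 4·139 + 31
139 = 4·31 + 15
31 = 2·15 + 1
15 = 15·1 + 0
gcd(587, 139) = 1.
Back-substituting:
1 = 31 − 2·15
1 = −2·139 + 9·31
1 = 9·587 − 38·139
So 1 = (9)·587 + (-38)·139.

1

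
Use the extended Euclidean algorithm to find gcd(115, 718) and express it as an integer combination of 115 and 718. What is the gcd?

1

Repeated division:
718 = 6×115 + 28
115 = 4×28 + 3
28 = 9×3 + 1
3 = 3×1 + 0
gcd(115, 718) = 1.
Working backward:
1 = 28 − 9·3
1 = −9·115 + 37·28
1 = 37·718 − 231·115
So 1 = (37)·718 + (-231)·115.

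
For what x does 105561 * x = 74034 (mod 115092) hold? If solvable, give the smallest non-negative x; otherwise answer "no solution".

First find gcd(105561, 115092):
115092 = 1·105561 + 9531
105561 = 11·9531 + 720
9531 = 13·720 + 171
720 = 4·171 + 36
171 = 4·36 + 27
36 = 1·27 + 9
27 = 3·9 + 0
gcd = 9 and 9 | 74034, so solutions exist. Divide through by 9: 11729x ≡ 8226 (mod 12788).
Now find 11729⁻¹ mod 12788:
12788 = 1·11729 + 1059
11729 = 11·1059 + 80
1059 = 13·80 + 19
80 = 4·19 + 4
19 = 4·4 + 3
4 = 1·3 + 1
3 = 3·1 + 0
Back-substitute:
1 = 4 − 3
1 = −19 + 5·4
1 = 5·80 − 21·19
1 = −21·1059 + 278·80
1 = 278·11729 − 3079·1059
1 = −3079·12788 + 3357·11729
So 11729⁻¹ ≡ 3357 (mod 12788).
Then x ≡ 3357·8226 ≡ 5390 (mod 12788); the smallest non-negative solution is x = 5390.

5390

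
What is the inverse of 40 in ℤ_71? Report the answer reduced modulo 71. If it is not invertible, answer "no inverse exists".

Run Euclid on (71, 40):
71 = 1×40 + 31
40 = 1×31 + 9
31 = 3×9 + 4
9 = 2×4 + 1
4 = 4×1 + 0
gcd = 1, so the inverse exists. Back-substitute:
1 = 9 − 2·4
1 = −2·31 + 7·9
1 = 7·40 − 9·31
1 = −9·71 + 16·40
So 40·16 ≡ 1 (mod 71).

16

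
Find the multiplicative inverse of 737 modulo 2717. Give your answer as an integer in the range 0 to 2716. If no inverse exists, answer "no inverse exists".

Euclidean algorithm on 2717, 737:
2717 = 3*737 + 506
737 = 1*506 + 231
506 = 2*231 + 44
231 = 5*44 + 11
44 = 4*11 + 0
Since gcd = 11 > 1, 737 is not a unit mod 2717.

no inverse exists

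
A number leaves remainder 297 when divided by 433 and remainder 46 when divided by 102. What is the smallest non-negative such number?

18916

Write x = 297 + 433·k. Then 433·k ≡ 46 − 297 ≡ 55 (mod 102).
Need 433⁻¹ mod 102. Extended Euclid on (102, 25):
102 = 4×25 + 2
25 = 12×2 + 1
2 = 2×1 + 0
Back-substitute:
1 = 25 − 12·2
1 = −12·102 + 49·25
433⁻¹ ≡ 49 (mod 102), so k ≡ 49·55 ≡ 43 (mod 102).
x = 297 + 433·43 = 18916.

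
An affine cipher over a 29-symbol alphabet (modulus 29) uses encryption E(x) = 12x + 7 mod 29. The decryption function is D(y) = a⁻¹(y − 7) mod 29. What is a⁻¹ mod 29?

gcd(29, 12) by repeated division:
29 = 2*12 + 5
12 = 2*5 + 2
5 = 2*2 + 1
2 = 2*1 + 0
gcd = 1, so the inverse exists. Back-substitute:
1 = 5 − 2·2
1 = −2·12 + 5·5
1 = 5·29 − 12·12
Thus 12·(-12) ≡ 1 (mod 29); reducing, -12 mod 29 = 17.

17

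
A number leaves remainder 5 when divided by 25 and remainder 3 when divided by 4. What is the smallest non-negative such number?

Write x = 5 + 25·k. Then 25·k ≡ 3 − 5 ≡ 2 (mod 4).
Need 25⁻¹ mod 4. Extended Euclid on (4, 1):
4 = 4×1 + 0
25⁻¹ ≡ 1 (mod 4), so k ≡ 1·2 ≡ 2 (mod 4).
x = 5 + 25·2 = 55.

55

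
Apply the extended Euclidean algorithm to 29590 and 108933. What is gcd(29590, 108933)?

Euclidean algorithm:
108933 = 3×29590 + 20163
29590 = 1×20163 + 9427
20163 = 2×9427 + 1309
9427 = 7×1309 + 264
1309 = 4×264 + 253
264 = 1×253 + 11
253 = 23×11 + 0
gcd(29590, 108933) = 11.
Express as a combination:
11 = 264 − 253
11 = −1309 + 5·264
11 = 5·9427 − 36·1309
11 = −36·20163 + 77·9427
11 = 77·29590 − 113·20163
11 = −113·108933 + 416·29590
So 11 = (-113)·108933 + (416)·29590.

11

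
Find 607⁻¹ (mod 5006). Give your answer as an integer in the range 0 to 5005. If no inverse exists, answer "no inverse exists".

1435

Extended Euclidean algorithm:
5006 = 8*607 + 150
607 = 4*150 + 7
150 = 21*7 + 3
7 = 2*3 + 1
3 = 3*1 + 0
The gcd is 1. Working backward:
1 = 7 − 2·3
1 = −2·150 + 43·7
1 = 43·607 − 174·150
1 = −174·5006 + 1435·607
So 607·1435 ≡ 1 (mod 5006).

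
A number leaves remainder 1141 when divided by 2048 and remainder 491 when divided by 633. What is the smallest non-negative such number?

705653

Write x = 1141 + 2048·k. Then 2048·k ≡ 491 − 1141 ≡ 616 (mod 633).
Need 2048⁻¹ mod 633. Extended Euclid on (633, 149):
633 = 4·149 + 37
149 = 4·37 + 1
37 = 37·1 + 0
Back-substitute:
1 = 149 − 4·37
1 = −4·633 + 17·149
2048⁻¹ ≡ 17 (mod 633), so k ≡ 17·616 ≡ 344 (mod 633).
x = 1141 + 2048·344 = 705653.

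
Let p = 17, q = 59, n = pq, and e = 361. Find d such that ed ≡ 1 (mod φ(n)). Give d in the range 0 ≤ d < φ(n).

φ(n) = (p−1)(q−1) = 16·58 = 928.
Need d with 361·d ≡ 1 (mod 928). Apply the extended Euclidean algorithm:
928 = 2*361 + 206
361 = 1*206 + 155
206 = 1*155 + 51
155 = 3*51 + 2
51 = 25*2 + 1
2 = 2*1 + 0
Back-substitute:
1 = 51 − 25·2
1 = −25·155 + 76·51
1 = 76·206 − 101·155
1 = −101·361 + 177·206
1 = 177·928 − 455·361
So 361·(-455) ≡ 1 (mod 928), hence d ≡ -455 ≡ 473 (mod 928).

473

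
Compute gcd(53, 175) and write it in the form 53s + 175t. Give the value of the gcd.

1

Apply Euclid's algorithm to 175 and 53:
175 = 3*53 + 16
53 = 3*16 + 5
16 = 3*5 + 1
5 = 5*1 + 0
gcd(53, 175) = 1.
Back-substituting:
1 = 16 − 3·5
1 = −3·53 + 10·16
1 = 10·175 − 33·53
So 1 = (10)·175 + (-33)·53.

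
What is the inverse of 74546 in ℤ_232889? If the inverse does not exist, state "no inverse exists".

Run Euclid on (232889, 74546):
232889 = 3×74546 + 9251
74546 = 8×9251 + 538
9251 = 17×538 + 105
538 = 5×105 + 13
105 = 8×13 + 1
13 = 13×1 + 0
gcd = 1, so the inverse exists. Back-substitute:
1 = 105 − 8·13
1 = −8·538 + 41·105
1 = 41·9251 − 705·538
1 = −705·74546 + 5681·9251
1 = 5681·232889 − 17748·74546
Thus 74546·(-17748) ≡ 1 (mod 232889); reducing, -17748 mod 232889 = 215141.

215141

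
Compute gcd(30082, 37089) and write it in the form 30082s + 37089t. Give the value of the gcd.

13

Repeated division:
37089 = 1*30082 + 7007
30082 = 4*7007 + 2054
7007 = 3*2054 + 845
2054 = 2*845 + 364
845 = 2*364 + 117
364 = 3*117 + 13
117 = 9*13 + 0
gcd(30082, 37089) = 13.
Back-substituting:
13 = 364 − 3·117
13 = −3·845 + 7·364
13 = 7·2054 − 17·845
13 = −17·7007 + 58·2054
13 = 58·30082 − 249·7007
13 = −249·37089 + 307·30082
So 13 = (-249)·37089 + (307)·30082.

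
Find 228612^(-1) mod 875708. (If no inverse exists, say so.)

Euclidean algorithm on 875708, 228612:
875708 = 3×228612 + 189872
228612 = 1×189872 + 38740
189872 = 4×38740 + 34912
38740 = 1×34912 + 3828
34912 = 9×3828 + 460
3828 = 8×460 + 148
460 = 3×148 + 16
148 = 9×16 + 4
16 = 4×4 + 0
gcd(228612, 875708) = 4 ≠ 1, so 228612 has no multiplicative inverse modulo 875708.

no inverse exists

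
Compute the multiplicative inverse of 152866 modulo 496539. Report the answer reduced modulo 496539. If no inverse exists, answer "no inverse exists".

98677

Run Euclid on (496539, 152866):
496539 = 3*152866 + 37941
152866 = 4*37941 + 1102
37941 = 34*1102 + 473
1102 = 2*473 + 156
473 = 3*156 + 5
156 = 31*5 + 1
5 = 5*1 + 0
The gcd is 1. Working backward:
1 = 156 − 31·5
1 = −31·473 + 94·156
1 = 94·1102 − 219·473
1 = −219·37941 + 7540·1102
1 = 7540·152866 − 30379·37941
1 = −30379·496539 + 98677·152866
So 152866·98677 ≡ 1 (mod 496539).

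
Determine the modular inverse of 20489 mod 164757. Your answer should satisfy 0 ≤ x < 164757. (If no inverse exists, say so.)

91445

Extended Euclidean algorithm:
164757 = 8*20489 + 845
20489 = 24*845 + 209
845 = 4*209 + 9
209 = 23*9 + 2
9 = 4*2 + 1
2 = 2*1 + 0
Since gcd(20489, 164757) = 1, back-substitute to write 1 as a combination:
1 = 9 − 4·2
1 = −4·209 + 93·9
1 = 93·845 − 376·209
1 = −376·20489 + 9117·845
1 = 9117·164757 − 73312·20489
Hence 20489⁻¹ ≡ -73312 ≡ 91445 (mod 164757).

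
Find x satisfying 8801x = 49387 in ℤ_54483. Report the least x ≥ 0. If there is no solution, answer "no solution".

668

First find gcd(8801, 54483):
54483 = 6*8801 + 1677
8801 = 5*1677 + 416
1677 = 4*416 + 13
416 = 32*13 + 0
gcd = 13 and 13 | 49387, so solutions exist. Divide through by 13: 677x ≡ 3799 (mod 4191).
Now find 677⁻¹ mod 4191:
4191 = 6·677 + 129
677 = 5·129 + 32
129 = 4·32 + 1
32 = 32·1 + 0
Back-substitute:
1 = 129 − 4·32
1 = −4·677 + 21·129
1 = 21·4191 − 130·677
So 677·(-130) ≡ 1 (mod 4191), i.e. 677⁻¹ ≡ 4061.
Then x ≡ 4061·3799 ≡ 668 (mod 4191); the smallest non-negative solution is x = 668.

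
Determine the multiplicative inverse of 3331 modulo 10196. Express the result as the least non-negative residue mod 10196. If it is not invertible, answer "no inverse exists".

Extended Euclidean algorithm:
10196 = 3*3331 + 203
3331 = 16*203 + 83
203 = 2*83 + 37
83 = 2*37 + 9
37 = 4*9 + 1
9 = 9*1 + 0
The gcd is 1. Working backward:
1 = 37 − 4·9
1 = −4·83 + 9·37
1 = 9·203 − 22·83
1 = −22·3331 + 361·203
1 = 361·10196 − 1105·3331
Thus 3331·(-1105) ≡ 1 (mod 10196); reducing, -1105 mod 10196 = 9091.

9091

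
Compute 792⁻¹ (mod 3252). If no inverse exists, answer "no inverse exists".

no inverse exists

Compute gcd(792, 3252):
3252 = 4·792 + 84
792 = 9·84 + 36
84 = 2·36 + 12
36 = 3·12 + 0
gcd(792, 3252) = 12 ≠ 1, so 792 has no multiplicative inverse modulo 3252.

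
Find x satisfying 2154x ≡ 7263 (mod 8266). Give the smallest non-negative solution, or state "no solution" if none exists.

no solution

gcd(2154, 8266):
8266 = 3·2154 + 1804
2154 = 1·1804 + 350
1804 = 5·350 + 54
350 = 6·54 + 26
54 = 2·26 + 2
26 = 13·2 + 0
gcd = 2, but 2 ∤ 7263, so the congruence has no solution.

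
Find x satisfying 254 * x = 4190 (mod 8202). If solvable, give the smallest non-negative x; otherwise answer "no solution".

3730

First find gcd(254, 8202):
8202 = 32·254 + 74
254 = 3·74 + 32
74 = 2·32 + 10
32 = 3·10 + 2
10 = 5·2 + 0
gcd = 2 and 2 | 4190, so solutions exist. Divide through by 2: 127x ≡ 2095 (mod 4101).
Now find 127⁻¹ mod 4101:
4101 = 32×127 + 37
127 = 3×37 + 16
37 = 2×16 + 5
16 = 3×5 + 1
5 = 5×1 + 0
Back-substitute:
1 = 16 − 3·5
1 = −3·37 + 7·16
1 = 7·127 − 24·37
1 = −24·4101 + 775·127
So 127⁻¹ ≡ 775 (mod 4101).
Then x ≡ 775·2095 ≡ 3730 (mod 4101); the smallest non-negative solution is x = 3730.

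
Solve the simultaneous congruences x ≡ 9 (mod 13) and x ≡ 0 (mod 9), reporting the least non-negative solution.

9

Write x = 9 + 13·k. Then 13·k ≡ 0 − 9 ≡ 0 (mod 9).
Need 13⁻¹ mod 9. Extended Euclid on (9, 4):
9 = 2×4 + 1
4 = 4×1 + 0
Back-substitute:
1 = 9 − 2·4
13⁻¹ ≡ 7 (mod 9), so k ≡ 7·0 ≡ 0 (mod 9).
x = 9 + 13·0 = 9.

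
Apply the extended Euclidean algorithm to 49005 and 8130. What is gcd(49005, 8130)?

Apply Euclid's algorithm to 49005 and 8130:
49005 = 6·8130 + 225
8130 = 36·225 + 30
225 = 7·30 + 15
30 = 2·15 + 0
gcd(49005, 8130) = 15.
Working backward:
15 = 225 − 7·30
15 = −7·8130 + 253·225
15 = 253·49005 − 1525·8130
So 15 = (253)·49005 + (-1525)·8130.

15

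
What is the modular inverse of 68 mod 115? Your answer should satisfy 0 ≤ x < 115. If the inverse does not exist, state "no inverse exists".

22

Apply the Euclidean algorithm to 115 and 68:
115 = 1·68 + 47
68 = 1·47 + 21
47 = 2·21 + 5
21 = 4·5 + 1
5 = 5·1 + 0
Since gcd(68, 115) = 1, back-substitute to write 1 as a combination:
1 = 21 − 4·5
1 = −4·47 + 9·21
1 = 9·68 − 13·47
1 = −13·115 + 22·68
So 68·22 ≡ 1 (mod 115).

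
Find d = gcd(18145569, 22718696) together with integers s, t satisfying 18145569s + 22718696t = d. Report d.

Euclidean algorithm:
22718696 = 1·18145569 + 4573127
18145569 = 3·4573127 + 4426188
4573127 = 1·4426188 + 146939
4426188 = 30·146939 + 18018
146939 = 8·18018 + 2795
18018 = 6·2795 + 1248
2795 = 2·1248 + 299
1248 = 4·299 + 52
299 = 5·52 + 39
52 = 1·39 + 13
39 = 3·13 + 0
gcd(18145569, 22718696) = 13.
Back-substituting:
13 = 52 − 39
13 = −299 + 6·52
13 = 6·1248 − 25·299
13 = −25·2795 + 56·1248
13 = 56·18018 − 361·2795
13 = −361·146939 + 2944·18018
13 = 2944·4426188 − 88681·146939
13 = −88681·4573127 + 91625·4426188
13 = 91625·18145569 − 363556·4573127
13 = −363556·22718696 + 455181·18145569
So 13 = (-363556)·22718696 + (455181)·18145569.

13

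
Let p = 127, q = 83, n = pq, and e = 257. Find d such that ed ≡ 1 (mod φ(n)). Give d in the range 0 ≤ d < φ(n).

3377

φ(n) = (p−1)(q−1) = 126·82 = 10332.
Need d with 257·d ≡ 1 (mod 10332). Apply the extended Euclidean algorithm:
10332 = 40×257 + 52
257 = 4×52 + 49
52 = 1×49 + 3
49 = 16×3 + 1
3 = 3×1 + 0
Back-substitute:
1 = 49 − 16·3
1 = −16·52 + 17·49
1 = 17·257 − 84·52
1 = −84·10332 + 3377·257
So 257·3377 ≡ 1 (mod 10332), hence d = 3377.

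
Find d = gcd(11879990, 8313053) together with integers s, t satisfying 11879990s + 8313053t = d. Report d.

1

Euclidean algorithm:
11879990 = 1×8313053 + 3566937
8313053 = 2×3566937 + 1179179
3566937 = 3×1179179 + 29400
1179179 = 40×29400 + 3179
29400 = 9×3179 + 789
3179 = 4×789 + 23
789 = 34×23 + 7
23 = 3×7 + 2
7 = 3×2 + 1
2 = 2×1 + 0
gcd(11879990, 8313053) = 1.
Back-substituting:
1 = 7 − 3·2
1 = −3·23 + 10·7
1 = 10·789 − 343·23
1 = −343·3179 + 1382·789
1 = 1382·29400 − 12781·3179
1 = −12781·1179179 + 512622·29400
1 = 512622·3566937 − 1550647·1179179
1 = −1550647·8313053 + 3613916·3566937
1 = 3613916·11879990 − 5164563·8313053
So 1 = (3613916)·11879990 + (-5164563)·8313053.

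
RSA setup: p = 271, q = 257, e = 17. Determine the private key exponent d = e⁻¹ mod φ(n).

36593

φ(n) = (p−1)(q−1) = 270·256 = 69120.
Need d with 17·d ≡ 1 (mod 69120). Apply the extended Euclidean algorithm:
69120 = 4065·17 + 15
17 = 1·15 + 2
15 = 7·2 + 1
2 = 2·1 + 0
Back-substitute:
1 = 15 − 7·2
1 = −7·17 + 8·15
1 = 8·69120 − 32527·17
So 17·(-32527) ≡ 1 (mod 69120), hence d ≡ -32527 ≡ 36593 (mod 69120).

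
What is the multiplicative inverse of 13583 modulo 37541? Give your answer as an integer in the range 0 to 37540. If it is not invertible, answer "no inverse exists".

20795

gcd(37541, 13583) by repeated division:
37541 = 2*13583 + 10375
13583 = 1*10375 + 3208
10375 = 3*3208 + 751
3208 = 4*751 + 204
751 = 3*204 + 139
204 = 1*139 + 65
139 = 2*65 + 9
65 = 7*9 + 2
9 = 4*2 + 1
2 = 2*1 + 0
The gcd is 1. Working backward:
1 = 9 − 4·2
1 = −4·65 + 29·9
1 = 29·139 − 62·65
1 = −62·204 + 91·139
1 = 91·751 − 335·204
1 = −335·3208 + 1431·751
1 = 1431·10375 − 4628·3208
1 = −4628·13583 + 6059·10375
1 = 6059·37541 − 16746·13583
Hence 13583⁻¹ ≡ -16746 ≡ 20795 (mod 37541).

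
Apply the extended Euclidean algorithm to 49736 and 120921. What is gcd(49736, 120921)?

Apply Euclid's algorithm to 120921 and 49736:
120921 = 2·49736 + 21449
49736 = 2·21449 + 6838
21449 = 3·6838 + 935
6838 = 7·935 + 293
935 = 3·293 + 56
293 = 5·56 + 13
56 = 4·13 + 4
13 = 3·4 + 1
4 = 4·1 + 0
gcd(49736, 120921) = 1.
Express as a combination:
1 = 13 − 3·4
1 = −3·56 + 13·13
1 = 13·293 − 68·56
1 = −68·935 + 217·293
1 = 217·6838 − 1587·935
1 = −1587·21449 + 4978·6838
1 = 4978·49736 − 11543·21449
1 = −11543·120921 + 28064·49736
So 1 = (-11543)·120921 + (28064)·49736.

1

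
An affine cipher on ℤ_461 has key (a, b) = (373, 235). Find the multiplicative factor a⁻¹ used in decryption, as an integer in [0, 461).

110

Apply the Euclidean algorithm to 461 and 373:
461 = 1×373 + 88
373 = 4×88 + 21
88 = 4×21 + 4
21 = 5×4 + 1
4 = 4×1 + 0
gcd = 1, so the inverse exists. Back-substitute:
1 = 21 − 5·4
1 = −5·88 + 21·21
1 = 21·373 − 89·88
1 = −89·461 + 110·373
So 373·110 ≡ 1 (mod 461).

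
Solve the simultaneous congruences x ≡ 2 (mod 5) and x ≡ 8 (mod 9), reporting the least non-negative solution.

17

Write x = 2 + 5·k. Then 5·k ≡ 8 − 2 ≡ 6 (mod 9).
Need 5⁻¹ mod 9. Extended Euclid on (9, 5):
9 = 1×5 + 4
5 = 1×4 + 1
4 = 4×1 + 0
Back-substitute:
1 = 5 − 4
1 = −9 + 2·5
5⁻¹ ≡ 2 (mod 9), so k ≡ 2·6 ≡ 3 (mod 9).
x = 2 + 5·3 = 17.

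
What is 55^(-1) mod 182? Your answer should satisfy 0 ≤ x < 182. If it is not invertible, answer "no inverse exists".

139

Apply the Euclidean algorithm to 182 and 55:
182 = 3·55 + 17
55 = 3·17 + 4
17 = 4·4 + 1
4 = 4·1 + 0
The gcd is 1. Working backward:
1 = 17 − 4·4
1 = −4·55 + 13·17
1 = 13·182 − 43·55
Thus 55·(-43) ≡ 1 (mod 182); reducing, -43 mod 182 = 139.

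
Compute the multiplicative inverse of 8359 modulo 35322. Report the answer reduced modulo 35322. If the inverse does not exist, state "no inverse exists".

28561

Run Euclid on (35322, 8359):
35322 = 4·8359 + 1886
8359 = 4·1886 + 815
1886 = 2·815 + 256
815 = 3·256 + 47
256 = 5·47 + 21
47 = 2·21 + 5
21 = 4·5 + 1
5 = 5·1 + 0
gcd = 1, so the inverse exists. Back-substitute:
1 = 21 − 4·5
1 = −4·47 + 9·21
1 = 9·256 − 49·47
1 = −49·815 + 156·256
1 = 156·1886 − 361·815
1 = −361·8359 + 1600·1886
1 = 1600·35322 − 6761·8359
So 8359·(-6761) ≡ 1 (mod 35322), and -6761 ≡ 28561 (mod 35322).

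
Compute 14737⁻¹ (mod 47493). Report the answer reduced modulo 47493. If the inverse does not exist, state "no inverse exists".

Extended Euclidean algorithm:
47493 = 3·14737 + 3282
14737 = 4·3282 + 1609
3282 = 2·1609 + 64
1609 = 25·64 + 9
64 = 7·9 + 1
9 = 9·1 + 0
Since gcd(14737, 47493) = 1, back-substitute to write 1 as a combination:
1 = 64 − 7·9
1 = −7·1609 + 176·64
1 = 176·3282 − 359·1609
1 = −359·14737 + 1612·3282
1 = 1612·47493 − 5195·14737
So 14737·(-5195) ≡ 1 (mod 47493), and -5195 ≡ 42298 (mod 47493).

42298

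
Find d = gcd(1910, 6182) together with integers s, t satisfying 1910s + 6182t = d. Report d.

2

Euclidean algorithm:
6182 = 3×1910 + 452
1910 = 4×452 + 102
452 = 4×102 + 44
102 = 2×44 + 14
44 = 3×14 + 2
14 = 7×2 + 0
gcd(1910, 6182) = 2.
Express as a combination:
2 = 44 − 3·14
2 = −3·102 + 7·44
2 = 7·452 − 31·102
2 = −31·1910 + 131·452
2 = 131·6182 − 424·1910
So 2 = (131)·6182 + (-424)·1910.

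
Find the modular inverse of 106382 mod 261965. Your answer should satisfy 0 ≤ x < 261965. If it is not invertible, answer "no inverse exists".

Run Euclid on (261965, 106382):
261965 = 2·106382 + 49201
106382 = 2·49201 + 7980
49201 = 6·7980 + 1321
7980 = 6·1321 + 54
1321 = 24·54 + 25
54 = 2·25 + 4
25 = 6·4 + 1
4 = 4·1 + 0
The gcd is 1. Working backward:
1 = 25 − 6·4
1 = −6·54 + 13·25
1 = 13·1321 − 318·54
1 = −318·7980 + 1921·1321
1 = 1921·49201 − 11844·7980
1 = −11844·106382 + 25609·49201
1 = 25609·261965 − 63062·106382
Thus 106382·(-63062) ≡ 1 (mod 261965); reducing, -63062 mod 261965 = 198903.

198903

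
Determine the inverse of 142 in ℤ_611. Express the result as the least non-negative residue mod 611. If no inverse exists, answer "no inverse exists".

Apply the Euclidean algorithm to 611 and 142:
611 = 4*142 + 43
142 = 3*43 + 13
43 = 3*13 + 4
13 = 3*4 + 1
4 = 4*1 + 0
The gcd is 1. Working backward:
1 = 13 − 3·4
1 = −3·43 + 10·13
1 = 10·142 − 33·43
1 = −33·611 + 142·142
So 142·142 ≡ 1 (mod 611).

142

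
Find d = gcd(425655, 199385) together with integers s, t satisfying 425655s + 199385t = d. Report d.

Repeated division:
425655 = 2*199385 + 26885
199385 = 7*26885 + 11190
26885 = 2*11190 + 4505
11190 = 2*4505 + 2180
4505 = 2*2180 + 145
2180 = 15*145 + 5
145 = 29*5 + 0
gcd(425655, 199385) = 5.
Express as a combination:
5 = 2180 − 15·145
5 = −15·4505 + 31·2180
5 = 31·11190 − 77·4505
5 = −77·26885 + 185·11190
5 = 185·199385 − 1372·26885
5 = −1372·425655 + 2929·199385
So 5 = (-1372)·425655 + (2929)·199385.

5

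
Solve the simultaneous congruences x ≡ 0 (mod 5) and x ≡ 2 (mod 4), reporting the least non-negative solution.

Write x = 0 + 5·k. Then 5·k ≡ 2 − 0 ≡ 2 (mod 4).
Need 5⁻¹ mod 4. Extended Euclid on (4, 1):
4 = 4×1 + 0
5⁻¹ ≡ 1 (mod 4), so k ≡ 1·2 ≡ 2 (mod 4).
x = 0 + 5·2 = 10.

10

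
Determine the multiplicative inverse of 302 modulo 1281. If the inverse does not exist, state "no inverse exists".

386

Extended Euclidean algorithm:
1281 = 4*302 + 73
302 = 4*73 + 10
73 = 7*10 + 3
10 = 3*3 + 1
3 = 3*1 + 0
Since gcd(302, 1281) = 1, back-substitute to write 1 as a combination:
1 = 10 − 3·3
1 = −3·73 + 22·10
1 = 22·302 − 91·73
1 = −91·1281 + 386·302
So 302·386 ≡ 1 (mod 1281).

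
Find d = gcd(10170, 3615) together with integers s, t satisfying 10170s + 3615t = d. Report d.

15

Apply Euclid's algorithm to 10170 and 3615:
10170 = 2·3615 + 2940
3615 = 1·2940 + 675
2940 = 4·675 + 240
675 = 2·240 + 195
240 = 1·195 + 45
195 = 4·45 + 15
45 = 3·15 + 0
gcd(10170, 3615) = 15.
Back-substituting:
15 = 195 − 4·45
15 = −4·240 + 5·195
15 = 5·675 − 14·240
15 = −14·2940 + 61·675
15 = 61·3615 − 75·2940
15 = −75·10170 + 211·3615
So 15 = (-75)·10170 + (211)·3615.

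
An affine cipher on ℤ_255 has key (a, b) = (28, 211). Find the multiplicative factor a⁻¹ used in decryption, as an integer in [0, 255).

gcd(255, 28) by repeated division:
255 = 9·28 + 3
28 = 9·3 + 1
3 = 3·1 + 0
Since gcd(28, 255) = 1, back-substitute to write 1 as a combination:
1 = 28 − 9·3
1 = −9·255 + 82·28
So 28·82 ≡ 1 (mod 255).

82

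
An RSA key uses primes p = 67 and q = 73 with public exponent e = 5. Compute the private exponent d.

1901

φ(n) = (p−1)(q−1) = 66·72 = 4752.
Need d with 5·d ≡ 1 (mod 4752). Apply the extended Euclidean algorithm:
4752 = 950·5 + 2
5 = 2·2 + 1
2 = 2·1 + 0
Back-substitute:
1 = 5 − 2·2
1 = −2·4752 + 1901·5
So 5·1901 ≡ 1 (mod 4752), hence d = 1901.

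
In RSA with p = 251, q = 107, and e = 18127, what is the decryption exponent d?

24063

φ(n) = (p−1)(q−1) = 250·106 = 26500.
Need d with 18127·d ≡ 1 (mod 26500). Apply the extended Euclidean algorithm:
26500 = 1*18127 + 8373
18127 = 2*8373 + 1381
8373 = 6*1381 + 87
1381 = 15*87 + 76
87 = 1*76 + 11
76 = 6*11 + 10
11 = 1*10 + 1
10 = 10*1 + 0
Back-substitute:
1 = 11 − 10
1 = −76 + 7·11
1 = 7·87 − 8·76
1 = −8·1381 + 127·87
1 = 127·8373 − 770·1381
1 = −770·18127 + 1667·8373
1 = 1667·26500 − 2437·18127
So 18127·(-2437) ≡ 1 (mod 26500), hence d ≡ -2437 ≡ 24063 (mod 26500).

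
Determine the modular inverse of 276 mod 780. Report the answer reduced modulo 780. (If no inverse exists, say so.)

no inverse exists

Compute gcd(276, 780):
780 = 2×276 + 228
276 = 1×228 + 48
228 = 4×48 + 36
48 = 1×36 + 12
36 = 3×12 + 0
gcd(276, 780) = 12 ≠ 1, so 276 has no multiplicative inverse modulo 780.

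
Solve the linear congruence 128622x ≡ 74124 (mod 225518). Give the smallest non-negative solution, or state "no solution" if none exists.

First find gcd(128622, 225518):
225518 = 1×128622 + 96896
128622 = 1×96896 + 31726
96896 = 3×31726 + 1718
31726 = 18×1718 + 802
1718 = 2×802 + 114
802 = 7×114 + 4
114 = 28×4 + 2
4 = 2×2 + 0
gcd = 2 and 2 | 74124, so solutions exist. Divide through by 2: 64311x ≡ 37062 (mod 112759).
Now find 64311⁻¹ mod 112759:
112759 = 1·64311 + 48448
64311 = 1·48448 + 15863
48448 = 3·15863 + 859
15863 = 18·859 + 401
859 = 2·401 + 57
401 = 7·57 + 2
57 = 28·2 + 1
2 = 2·1 + 0
Back-substitute:
1 = 57 − 28·2
1 = −28·401 + 197·57
1 = 197·859 − 422·401
1 = −422·15863 + 7793·859
1 = 7793·48448 − 23801·15863
1 = −23801·64311 + 31594·48448
1 = 31594·112759 − 55395·64311
So 64311·(-55395) ≡ 1 (mod 112759), i.e. 64311⁻¹ ≡ 57364.
Then x ≡ 57364·37062 ≡ 66382 (mod 112759); the smallest non-negative solution is x = 66382.

66382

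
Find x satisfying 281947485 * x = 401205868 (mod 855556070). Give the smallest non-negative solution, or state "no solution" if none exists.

gcd(281947485, 855556070):
855556070 = 3×281947485 + 9713615
281947485 = 29×9713615 + 252650
9713615 = 38×252650 + 112915
252650 = 2×112915 + 26820
112915 = 4×26820 + 5635
26820 = 4×5635 + 4280
5635 = 1×4280 + 1355
4280 = 3×1355 + 215
1355 = 6×215 + 65
215 = 3×65 + 20
65 = 3×20 + 5
20 = 4×5 + 0
gcd = 5, but 5 ∤ 401205868, so the congruence has no solution.

no solution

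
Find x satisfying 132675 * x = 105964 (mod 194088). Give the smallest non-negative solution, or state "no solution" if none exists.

no solution

gcd(132675, 194088):
194088 = 1×132675 + 61413
132675 = 2×61413 + 9849
61413 = 6×9849 + 2319
9849 = 4×2319 + 573
2319 = 4×573 + 27
573 = 21×27 + 6
27 = 4×6 + 3
6 = 2×3 + 0
gcd = 3, but 3 ∤ 105964, so the congruence has no solution.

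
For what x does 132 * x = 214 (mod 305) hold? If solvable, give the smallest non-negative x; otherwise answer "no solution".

First find gcd(132, 305):
305 = 2·132 + 41
132 = 3·41 + 9
41 = 4·9 + 5
9 = 1·5 + 4
5 = 1·4 + 1
4 = 4·1 + 0
gcd = 1, so a unique solution mod 305 exists.
Back-substitute for the Bézout coefficients:
1 = 5 − 4
1 = −9 + 2·5
1 = 2·41 − 9·9
1 = −9·132 + 29·41
1 = 29·305 − 67·132
So 132·(-67) ≡ 1 (mod 305), giving 132⁻¹ ≡ 238.
x ≡ 132⁻¹·214 ≡ 238·214 ≡ 302 (mod 305).

302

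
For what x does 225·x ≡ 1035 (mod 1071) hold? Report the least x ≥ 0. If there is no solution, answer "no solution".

76

First find gcd(225, 1071):
1071 = 4*225 + 171
225 = 1*171 + 54
171 = 3*54 + 9
54 = 6*9 + 0
gcd = 9 and 9 | 1035, so solutions exist. Divide through by 9: 25x ≡ 115 (mod 119).
Now find 25⁻¹ mod 119:
119 = 4*25 + 19
25 = 1*19 + 6
19 = 3*6 + 1
6 = 6*1 + 0
Back-substitute:
1 = 19 − 3·6
1 = −3·25 + 4·19
1 = 4·119 − 19·25
So 25·(-19) ≡ 1 (mod 119), i.e. 25⁻¹ ≡ 100.
Then x ≡ 100·115 ≡ 76 (mod 119); the smallest non-negative solution is x = 76.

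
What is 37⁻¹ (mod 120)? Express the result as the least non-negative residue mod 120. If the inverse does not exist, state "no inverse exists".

Extended Euclidean algorithm:
120 = 3*37 + 9
37 = 4*9 + 1
9 = 9*1 + 0
gcd = 1, so the inverse exists. Back-substitute:
1 = 37 − 4·9
1 = −4·120 + 13·37
So 37·13 ≡ 1 (mod 120).

13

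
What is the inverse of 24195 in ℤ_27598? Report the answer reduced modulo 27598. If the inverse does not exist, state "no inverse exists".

20883

Run Euclid on (27598, 24195):
27598 = 1·24195 + 3403
24195 = 7·3403 + 374
3403 = 9·374 + 37
374 = 10·37 + 4
37 = 9·4 + 1
4 = 4·1 + 0
Since gcd(24195, 27598) = 1, back-substitute to write 1 as a combination:
1 = 37 − 9·4
1 = −9·374 + 91·37
1 = 91·3403 − 828·374
1 = −828·24195 + 5887·3403
1 = 5887·27598 − 6715·24195
Hence 24195⁻¹ ≡ -6715 ≡ 20883 (mod 27598).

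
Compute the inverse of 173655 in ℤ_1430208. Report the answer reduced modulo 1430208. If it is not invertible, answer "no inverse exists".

Compute gcd(173655, 1430208):
1430208 = 8×173655 + 40968
173655 = 4×40968 + 9783
40968 = 4×9783 + 1836
9783 = 5×1836 + 603
1836 = 3×603 + 27
603 = 22×27 + 9
27 = 3×9 + 0
gcd(173655, 1430208) = 9 ≠ 1, so 173655 has no multiplicative inverse modulo 1430208.

no inverse exists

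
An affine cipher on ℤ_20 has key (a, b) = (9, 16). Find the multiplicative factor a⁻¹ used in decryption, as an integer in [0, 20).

9

Extended Euclidean algorithm:
20 = 2·9 + 2
9 = 4·2 + 1
2 = 2·1 + 0
The gcd is 1. Working backward:
1 = 9 − 4·2
1 = −4·20 + 9·9
So 9·9 ≡ 1 (mod 20).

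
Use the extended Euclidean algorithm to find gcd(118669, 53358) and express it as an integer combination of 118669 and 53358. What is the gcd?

Euclidean algorithm:
118669 = 2×53358 + 11953
53358 = 4×11953 + 5546
11953 = 2×5546 + 861
5546 = 6×861 + 380
861 = 2×380 + 101
380 = 3×101 + 77
101 = 1×77 + 24
77 = 3×24 + 5
24 = 4×5 + 4
5 = 1×4 + 1
4 = 4×1 + 0
gcd(118669, 53358) = 1.
Express as a combination:
1 = 5 − 4
1 = −24 + 5·5
1 = 5·77 − 16·24
1 = −16·101 + 21·77
1 = 21·380 − 79·101
1 = −79·861 + 179·380
1 = 179·5546 − 1153·861
1 = −1153·11953 + 2485·5546
1 = 2485·53358 − 11093·11953
1 = −11093·118669 + 24671·53358
So 1 = (-11093)·118669 + (24671)·53358.

1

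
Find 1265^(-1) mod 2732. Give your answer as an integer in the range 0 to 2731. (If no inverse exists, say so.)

825

gcd(2732, 1265) by repeated division:
2732 = 2·1265 + 202
1265 = 6·202 + 53
202 = 3·53 + 43
53 = 1·43 + 10
43 = 4·10 + 3
10 = 3·3 + 1
3 = 3·1 + 0
gcd = 1, so the inverse exists. Back-substitute:
1 = 10 − 3·3
1 = −3·43 + 13·10
1 = 13·53 − 16·43
1 = −16·202 + 61·53
1 = 61·1265 − 382·202
1 = −382·2732 + 825·1265
So 1265·825 ≡ 1 (mod 2732).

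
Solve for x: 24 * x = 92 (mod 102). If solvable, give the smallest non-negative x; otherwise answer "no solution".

no solution

gcd(24, 102):
102 = 4·24 + 6
24 = 4·6 + 0
gcd = 6, but 6 ∤ 92, so the congruence has no solution.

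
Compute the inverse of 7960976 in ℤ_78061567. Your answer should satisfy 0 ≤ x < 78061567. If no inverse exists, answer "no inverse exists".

25132439

Run Euclid on (78061567, 7960976):
78061567 = 9·7960976 + 6412783
7960976 = 1·6412783 + 1548193
6412783 = 4·1548193 + 220011
1548193 = 7·220011 + 8116
220011 = 27·8116 + 879
8116 = 9·879 + 205
879 = 4·205 + 59
205 = 3·59 + 28
59 = 2·28 + 3
28 = 9·3 + 1
3 = 3·1 + 0
The gcd is 1. Working backward:
1 = 28 − 9·3
1 = −9·59 + 19·28
1 = 19·205 − 66·59
1 = −66·879 + 283·205
1 = 283·8116 − 2613·879
1 = −2613·220011 + 70834·8116
1 = 70834·1548193 − 498451·220011
1 = −498451·6412783 + 2064638·1548193
1 = 2064638·7960976 − 2563089·6412783
1 = −2563089·78061567 + 25132439·7960976
So 7960976·25132439 ≡ 1 (mod 78061567).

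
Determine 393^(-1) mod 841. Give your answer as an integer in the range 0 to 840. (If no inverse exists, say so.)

107

Run Euclid on (841, 393):
841 = 2·393 + 55
393 = 7·55 + 8
55 = 6·8 + 7
8 = 1·7 + 1
7 = 7·1 + 0
The gcd is 1. Working backward:
1 = 8 − 7
1 = −55 + 7·8
1 = 7·393 − 50·55
1 = −50·841 + 107·393
So 393·107 ≡ 1 (mod 841).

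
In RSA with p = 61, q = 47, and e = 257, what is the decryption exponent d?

2513

φ(n) = (p−1)(q−1) = 60·46 = 2760.
Need d with 257·d ≡ 1 (mod 2760). Apply the extended Euclidean algorithm:
2760 = 10×257 + 190
257 = 1×190 + 67
190 = 2×67 + 56
67 = 1×56 + 11
56 = 5×11 + 1
11 = 11×1 + 0
Back-substitute:
1 = 56 − 5·11
1 = −5·67 + 6·56
1 = 6·190 − 17·67
1 = −17·257 + 23·190
1 = 23·2760 − 247·257
So 257·(-247) ≡ 1 (mod 2760), hence d ≡ -247 ≡ 2513 (mod 2760).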